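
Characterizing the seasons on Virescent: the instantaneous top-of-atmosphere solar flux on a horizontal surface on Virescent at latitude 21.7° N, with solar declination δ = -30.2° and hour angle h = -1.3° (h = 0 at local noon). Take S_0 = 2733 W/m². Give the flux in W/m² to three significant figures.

1.69e+03 W/m²

cos θ_z = sin ϕ sin δ + cos ϕ cos δ cos h = -0.185990 + 0.802819 = 0.616829.
Flux = S_0 · cos θ_z = 2733 × 0.616829 = 1686 W/m².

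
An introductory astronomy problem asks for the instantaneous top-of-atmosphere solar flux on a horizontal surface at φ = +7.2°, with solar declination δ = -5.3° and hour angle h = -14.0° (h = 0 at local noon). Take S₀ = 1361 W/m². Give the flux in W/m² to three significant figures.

1.29e+03 W/m²

cos θ_z = sin φ sin δ + cos φ cos δ cos h = -0.011577 + 0.958529 = 0.946952.
Flux = S₀ · cos θ_z = 1361 × 0.946952 = 1289 W/m².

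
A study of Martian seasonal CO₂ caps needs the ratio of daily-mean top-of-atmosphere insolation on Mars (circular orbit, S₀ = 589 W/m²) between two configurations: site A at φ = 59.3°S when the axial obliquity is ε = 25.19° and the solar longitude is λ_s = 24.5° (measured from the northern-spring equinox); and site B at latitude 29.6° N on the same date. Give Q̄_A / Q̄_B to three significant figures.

Q̄_A / Q̄_B ≈ 0.288

— Configuration A (φ=-59.3°):
Solar declination: sin δ = sin ε · sin λ_s = sin 25.19° × sin 24.5° = 0.17650, so δ = +10.166°.
cos H₀ = −tan(-59.3°) tan(+10.166°) = 0.3020, H₀ = 1.2640 rad.
Bracket: H₀ sin φ sin δ + cos φ cos δ sin H₀ = 1.2640×-0.85985×0.17650 + 0.51054×0.98430×0.95331 = -0.191829 + 0.479062 = 0.287233.
Q̄ = (S₀/π) × [bracket] = (589/π) × 0.287233 = 53.852 W/m².
— Configuration B (φ=+29.6°):
cos H₀ = −tan(+29.6°) tan(+10.166°) = -0.1019, H₀ = 1.6728 rad.
Bracket: H₀ sin φ sin δ + cos φ cos δ sin H₀ = 1.6728×0.49394×0.17650 + 0.86949×0.98430×0.99480 = 0.145835 + 0.851389 = 0.997224.
Q̄ = (S₀/π) × [bracket] = (589/π) × 0.997224 = 186.96 W/m².
Ratio Q̄_A / Q̄_B = 53.852 / 186.96 = 0.2880.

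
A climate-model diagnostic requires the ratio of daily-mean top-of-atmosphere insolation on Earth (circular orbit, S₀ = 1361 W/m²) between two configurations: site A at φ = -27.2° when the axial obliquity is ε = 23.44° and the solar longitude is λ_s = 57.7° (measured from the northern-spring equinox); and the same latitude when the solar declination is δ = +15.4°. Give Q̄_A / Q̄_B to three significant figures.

— Configuration A (φ=-27.2°):
Solar declination: sin δ = sin ε · sin λ_s = sin 23.44° × sin 57.7° = 0.33624, so δ = +19.648°.
cos H₀ = −tan(-27.2°) tan(+19.648°) = 0.1835, H₀ = 1.3863 rad.
Bracket: H₀ sin φ sin δ + cos φ cos δ sin H₀ = 1.3863×-0.45710×0.33624 + 0.88942×0.94178×0.98302 = -0.213068 + 0.823415 = 0.610347.
Q̄ = (S₀/π) × [bracket] = (1361/π) × 0.610347 = 264.41 W/m².
— Configuration B (φ=-27.2°):
cos H₀ = −tan(-27.2°) tan(+15.400°) = 0.1416, H₀ = 1.4288 rad.
Bracket: H₀ sin φ sin δ + cos φ cos δ sin H₀ = 1.4288×-0.45710×0.26556 + 0.88942×0.96410×0.98993 = -0.173438 + 0.848855 = 0.675417.
Q̄ = (S₀/π) × [bracket] = (1361/π) × 0.675417 = 292.60 W/m².
Ratio Q̄_A / Q̄_B = 264.41 / 292.60 = 0.9037.

Q̄_A / Q̄_B ≈ 0.904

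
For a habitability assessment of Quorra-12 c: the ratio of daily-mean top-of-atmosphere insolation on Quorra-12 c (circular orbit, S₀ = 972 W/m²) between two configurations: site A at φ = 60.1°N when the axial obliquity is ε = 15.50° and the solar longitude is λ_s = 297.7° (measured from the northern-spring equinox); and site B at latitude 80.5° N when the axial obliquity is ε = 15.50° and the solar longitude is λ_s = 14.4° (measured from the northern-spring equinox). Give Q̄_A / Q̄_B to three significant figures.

Q̄_A / Q̄_B ≈ 0.734

— Configuration A (φ=+60.1°):
Solar declination: sin δ = sin ε · sin λ_s = sin 15.50° × sin 297.7° = -0.23661, so δ = -13.687°.
cos H₀ = −tan(+60.1°) tan(-13.687°) = 0.4235, H₀ = 1.1335 rad.
Bracket: H₀ sin φ sin δ + cos φ cos δ sin H₀ = 1.1335×0.86690×-0.23661 + 0.49849×0.97160×0.90589 = -0.232500 + 0.438752 = 0.206252.
Q̄ = (S₀/π) × [bracket] = (972/π) × 0.206252 = 63.814 W/m².
— Configuration B (φ=+80.5°):
Solar declination: sin δ = sin ε · sin λ_s = sin 15.50° × sin 14.4° = 0.06646, so δ = +3.811°.
cos H₀ = −tan(+80.5°) tan(+3.811°) = -0.3980, H₀ = 1.9802 rad.
Bracket: H₀ sin φ sin δ + cos φ cos δ sin H₀ = 1.9802×0.98629×0.06646 + 0.16505×0.99779×0.91737 = 0.129800 + 0.151077 = 0.280877.
Q̄ = (S₀/π) × [bracket] = (972/π) × 0.280877 = 86.903 W/m².
Ratio Q̄_A / Q̄_B = 63.814 / 86.903 = 0.7343.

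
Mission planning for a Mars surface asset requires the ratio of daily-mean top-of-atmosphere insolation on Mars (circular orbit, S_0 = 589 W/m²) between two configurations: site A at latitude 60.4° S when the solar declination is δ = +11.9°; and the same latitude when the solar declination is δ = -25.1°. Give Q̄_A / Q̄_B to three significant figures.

— Configuration A (ϕ=-60.4°):
cos h₀ = −tan(-60.4°) tan(+11.900°) = 0.3710, h₀ = 1.1908 rad.
Bracket: h₀ sin ϕ sin δ + cos ϕ cos δ sin h₀ = 1.1908×-0.86949×0.20620 + 0.49394×0.97851×0.92865 = -0.213497 + 0.448840 = 0.235343.
Q̄ = (S_0/π) × [bracket] = (589/π) × 0.235343 = 44.123 W/m².
— Configuration B (ϕ=-60.4°):
cos h₀ = −tan(-60.4°) tan(-25.100°) = -0.8246, h₀ = 2.5403 rad.
Bracket: h₀ sin ϕ sin δ + cos ϕ cos δ sin h₀ = 2.5403×-0.86949×-0.42420 + 0.49394×0.90557×0.56573 = 0.936958 + 0.253049 = 1.190007.
Q̄ = (S_0/π) × [bracket] = (589/π) × 1.190007 = 223.11 W/m².
Ratio Q̄_A / Q̄_B = 44.123 / 223.11 = 0.1978.

Q̄_A / Q̄_B ≈ 0.198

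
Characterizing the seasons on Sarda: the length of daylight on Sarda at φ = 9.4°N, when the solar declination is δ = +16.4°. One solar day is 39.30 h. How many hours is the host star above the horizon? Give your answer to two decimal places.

cos H₀ = −tan φ · tan δ = −tan(+9.4°) × tan(+16.400°) = -0.0487, so H₀ = 1.6195 rad = 92.79°.
Daylight = 2H₀/(2π) × 39.30 h = (1.6195/π) × 39.30 = 20.26 h.

20.26 h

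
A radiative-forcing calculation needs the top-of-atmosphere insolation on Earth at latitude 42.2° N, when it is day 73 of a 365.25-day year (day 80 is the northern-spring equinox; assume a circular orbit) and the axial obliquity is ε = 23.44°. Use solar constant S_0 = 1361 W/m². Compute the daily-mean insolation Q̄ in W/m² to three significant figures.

Q̄ ≈ 299 W/m²

Solar longitude: L_s = 360° × (73 − 80)/365.25 = -6.899°, i.e. -6.899° + 360° = 353.101°.
sin δ = sin 23.44° × sin 353.101° = -0.04778, so δ = -2.739°.
cos h₀ = −tan(+42.2°) tan(-2.739°) = 0.0434, h₀ = 1.5274 rad.
Bracket: h₀ sin ϕ sin δ + cos ϕ cos δ sin h₀ = 1.5274×0.67172×-0.04778 + 0.74080×0.99886×0.99906 = -0.049022 + 0.739260 = 0.690238.
Q̄ = (S_0/π) × [bracket] = (1361/π) × 0.690238 = 299.0 W/m².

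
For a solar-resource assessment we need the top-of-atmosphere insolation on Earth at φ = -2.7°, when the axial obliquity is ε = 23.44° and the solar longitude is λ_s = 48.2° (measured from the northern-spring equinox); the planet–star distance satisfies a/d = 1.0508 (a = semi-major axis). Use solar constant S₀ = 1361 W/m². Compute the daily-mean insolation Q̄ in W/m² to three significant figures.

Q̄ ≈ 446 W/m²

Solar declination: sin δ = sin ε · sin λ_s = sin 23.44° × sin 48.2° = 0.29654, so δ = +17.250°.
cos H₀ = −tan(-2.7°) tan(+17.250°) = 0.0146, H₀ = 1.5562 rad.
Bracket: H₀ sin φ sin δ + cos φ cos δ sin H₀ = 1.5562×-0.04711×0.29654 + 0.99889×0.95502×0.99989 = -0.021740 + 0.953855 = 0.932115.
Inverse-square distance factor (a/d)² = 1.0508² = 1.104181.
Q̄ = (S₀/π) × 1.104181 × [bracket] = (1361/π) × 1.104181 × 0.932115 = 445.9 W/m².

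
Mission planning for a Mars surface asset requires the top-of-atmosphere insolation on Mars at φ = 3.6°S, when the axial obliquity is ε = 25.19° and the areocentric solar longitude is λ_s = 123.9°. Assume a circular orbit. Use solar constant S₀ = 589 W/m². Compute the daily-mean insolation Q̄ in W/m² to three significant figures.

Q̄ ≈ 169 W/m²

sin δ = sin 25.19° × sin 123.9° = 0.35327, so δ = +20.688°.
cos H₀ = −tan(-3.6°) tan(+20.688°) = 0.0238, H₀ = 1.5470 rad.
Bracket: H₀ sin φ sin δ + cos φ cos δ sin H₀ = 1.5470×-0.06279×0.35327 + 0.99803×0.93552×0.99972 = -0.034315 + 0.933416 = 0.899101.
Q̄ = (S₀/π) × [bracket] = (589/π) × 0.899101 = 168.6 W/m².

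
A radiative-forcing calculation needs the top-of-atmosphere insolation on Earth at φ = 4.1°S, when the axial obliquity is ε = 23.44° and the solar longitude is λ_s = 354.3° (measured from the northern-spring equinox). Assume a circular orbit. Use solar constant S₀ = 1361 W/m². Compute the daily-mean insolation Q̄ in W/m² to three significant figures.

Q̄ ≈ 434 W/m²

Solar declination: sin δ = sin ε · sin λ_s = sin 23.44° × sin 354.3° = -0.03951, so δ = -2.264°.
cos H₀ = −tan(-4.1°) tan(-2.264°) = -0.0028, H₀ = 1.5736 rad.
Bracket: H₀ sin φ sin δ + cos φ cos δ sin H₀ = 1.5736×-0.07150×-0.03951 + 0.99744×0.99922×1.00000 = 0.004445 + 0.996662 = 1.001107.
Q̄ = (S₀/π) × [bracket] = (1361/π) × 1.001107 = 433.7 W/m².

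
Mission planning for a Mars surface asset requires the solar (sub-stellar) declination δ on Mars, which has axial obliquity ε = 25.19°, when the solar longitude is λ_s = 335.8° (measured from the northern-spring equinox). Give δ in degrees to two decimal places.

δ = -10.05°

sin δ = sin ε · sin λ_s = sin 25.19° × sin 335.8° = -0.174472.
δ = arcsin(-0.174472) = -10.05°.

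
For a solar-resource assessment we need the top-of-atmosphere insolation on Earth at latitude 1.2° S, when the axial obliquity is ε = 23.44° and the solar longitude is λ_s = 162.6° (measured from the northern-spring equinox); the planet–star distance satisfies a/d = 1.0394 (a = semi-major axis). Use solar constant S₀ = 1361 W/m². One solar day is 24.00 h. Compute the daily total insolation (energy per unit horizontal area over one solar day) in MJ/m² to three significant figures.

40.0 MJ/m²

Solar declination: sin δ = sin ε · sin λ_s = sin 23.44° × sin 162.6° = 0.11895, so δ = +6.832°.
cos H₀ = −tan(-1.2°) tan(+6.832°) = 0.0025, H₀ = 1.5683 rad.
Bracket: H₀ sin φ sin δ + cos φ cos δ sin H₀ = 1.5683×-0.02094×0.11895 + 0.99978×0.99290×1.00000 = -0.003906 + 0.992682 = 0.988776.
Inverse-square distance factor (a/d)² = 1.0394² = 1.080352.
Q̄ = (S₀/π) × 1.080352 × [bracket] = (1361/π) × 1.080352 × 0.988776 = 462.78 W/m².
Daily total = Q̄ × 24.00 h × 3600 s/h = 462.78 × 24.00 × 3600 / 10⁶ = 39.98 MJ/m².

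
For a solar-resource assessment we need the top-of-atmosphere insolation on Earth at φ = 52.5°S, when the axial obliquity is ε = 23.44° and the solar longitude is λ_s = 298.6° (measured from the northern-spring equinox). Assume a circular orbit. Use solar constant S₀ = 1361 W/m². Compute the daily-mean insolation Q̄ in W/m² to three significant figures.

Q̄ ≈ 465 W/m²

Solar declination: sin δ = sin ε · sin λ_s = sin 23.44° × sin 298.6° = -0.34925, so δ = -20.442°.
cos H₀ = −tan(-52.5°) tan(-20.442°) = -0.4857, H₀ = 2.0780 rad.
Bracket: H₀ sin φ sin δ + cos φ cos δ sin H₀ = 2.0780×-0.79335×-0.34925 + 0.60876×0.93703×0.87410 = 0.575767 + 0.498610 = 1.074377.
Q̄ = (S₀/π) × [bracket] = (1361/π) × 1.074377 = 465.4 W/m².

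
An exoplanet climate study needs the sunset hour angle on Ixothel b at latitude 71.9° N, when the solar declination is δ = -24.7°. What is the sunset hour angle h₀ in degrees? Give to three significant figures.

cos h₀ = −tan ϕ · tan δ = 1.4072 ≥ 1, so the host star never rises (polar night) and h₀ = 0.

h₀ = 0.00°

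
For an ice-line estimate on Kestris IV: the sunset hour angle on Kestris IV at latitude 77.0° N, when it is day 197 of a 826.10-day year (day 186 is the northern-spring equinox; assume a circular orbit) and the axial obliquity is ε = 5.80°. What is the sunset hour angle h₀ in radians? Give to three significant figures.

Solar longitude: L_s = 360° × (197 − 186)/826.10 = 4.794°.
sin δ = sin 5.80° × sin 4.794° = 0.00844, so δ = +0.484°.
cos h₀ = −tan ϕ · tan δ = −tan(+77.0°) × tan(+0.484°) = -0.0366, so h₀ = 1.6074 rad = 92.10°.

h₀ = 1.61 rad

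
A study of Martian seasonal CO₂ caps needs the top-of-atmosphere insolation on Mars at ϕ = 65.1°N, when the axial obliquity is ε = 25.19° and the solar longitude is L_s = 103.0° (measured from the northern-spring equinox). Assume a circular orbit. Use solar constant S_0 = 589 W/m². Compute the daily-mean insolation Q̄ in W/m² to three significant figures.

Solar declination: sin δ = sin ε · sin L_s = sin 25.19° × sin 103.0° = 0.41471, so δ = +24.501°.
cos h₀ = −tan(+65.1°) tan(+24.501°) = -0.9818, h₀ = 2.9507 rad.
Bracket: h₀ sin ϕ sin δ + cos ϕ cos δ sin h₀ = 2.9507×0.90704×0.41471 + 0.42104×0.90995×0.18974 = 1.109931 + 0.072694 = 1.182625.
Q̄ = (S_0/π) × [bracket] = (589/π) × 1.182625 = 221.7 W/m².

Q̄ ≈ 222 W/m²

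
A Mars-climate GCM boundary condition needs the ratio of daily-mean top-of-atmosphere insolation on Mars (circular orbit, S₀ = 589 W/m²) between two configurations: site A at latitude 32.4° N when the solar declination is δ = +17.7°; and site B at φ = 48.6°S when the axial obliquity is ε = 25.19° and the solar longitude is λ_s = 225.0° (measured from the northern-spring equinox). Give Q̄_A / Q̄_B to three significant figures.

— Configuration A (φ=+32.4°):
cos H₀ = −tan(+32.4°) tan(+17.700°) = -0.2025, H₀ = 1.7747 rad.
Bracket: H₀ sin φ sin δ + cos φ cos δ sin H₀ = 1.7747×0.53583×0.30403 + 0.84433×0.95266×0.97928 = 0.289114 + 0.787693 = 1.076807.
Q̄ = (S₀/π) × [bracket] = (589/π) × 1.076807 = 201.88 W/m².
— Configuration B (φ=-48.6°):
Solar declination: sin δ = sin ε · sin λ_s = sin 25.19° × sin 225.0° = -0.30096, so δ = -17.515°.
cos H₀ = −tan(-48.6°) tan(-17.515°) = -0.3580, H₀ = 1.9369 rad.
Bracket: H₀ sin φ sin δ + cos φ cos δ sin H₀ = 1.9369×-0.75011×-0.30096 + 0.66131×0.95364×0.93373 = 0.437261 + 0.588858 = 1.026119.
Q̄ = (S₀/π) × [bracket] = (589/π) × 1.026119 = 192.38 W/m².
Ratio Q̄_A / Q̄_B = 201.88 / 192.38 = 1.049.

Q̄_A / Q̄_B ≈ 1.05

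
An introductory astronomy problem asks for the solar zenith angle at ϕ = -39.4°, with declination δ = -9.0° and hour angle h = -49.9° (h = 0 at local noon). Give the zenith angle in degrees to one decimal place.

θ_z = 53.8°

cos θ_z = sin ϕ sin δ + cos ϕ cos δ cos h = 0.099294 + 0.491608 = 0.590902.
θ_z = arccos(0.590902) = 53.8°.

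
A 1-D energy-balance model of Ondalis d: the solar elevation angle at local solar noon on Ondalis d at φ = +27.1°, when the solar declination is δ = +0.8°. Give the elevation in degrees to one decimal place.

At local noon the hour angle is zero, so the zenith angle equals |φ − δ| = |+27.1° − (+0.800°)| = 26.300°.
Elevation = 90° − 26.300° = 63.7°.

63.7°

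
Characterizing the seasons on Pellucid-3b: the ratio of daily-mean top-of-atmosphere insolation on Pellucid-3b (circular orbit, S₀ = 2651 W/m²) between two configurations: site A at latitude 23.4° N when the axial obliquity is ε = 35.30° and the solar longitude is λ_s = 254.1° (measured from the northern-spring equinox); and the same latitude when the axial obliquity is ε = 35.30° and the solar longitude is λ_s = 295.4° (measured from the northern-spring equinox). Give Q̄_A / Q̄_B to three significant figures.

Q̄_A / Q̄_B ≈ 0.925

— Configuration A (φ=+23.4°):
Solar declination: sin δ = sin ε · sin λ_s = sin 35.30° × sin 254.1° = -0.55575, so δ = -33.762°.
cos H₀ = −tan(+23.4°) tan(-33.762°) = 0.2893, H₀ = 1.2773 rad.
Bracket: H₀ sin φ sin δ + cos φ cos δ sin H₀ = 1.2773×0.39715×-0.55575 + 0.91775×0.83135×0.95724 = -0.281921 + 0.730347 = 0.448426.
Q̄ = (S₀/π) × [bracket] = (2651/π) × 0.448426 = 378.40 W/m².
— Configuration B (φ=+23.4°):
Solar declination: sin δ = sin ε · sin λ_s = sin 35.30° × sin 295.4° = -0.52200, so δ = -31.466°.
cos H₀ = −tan(+23.4°) tan(-31.466°) = 0.2648, H₀ = 1.3028 rad.
Bracket: H₀ sin φ sin δ + cos φ cos δ sin H₀ = 1.3028×0.39715×-0.52200 + 0.91775×0.85295×0.96429 = -0.270086 + 0.754841 = 0.484755.
Q̄ = (S₀/π) × [bracket] = (2651/π) × 0.484755 = 409.06 W/m².
Ratio Q̄_A / Q̄_B = 378.40 / 409.06 = 0.9250.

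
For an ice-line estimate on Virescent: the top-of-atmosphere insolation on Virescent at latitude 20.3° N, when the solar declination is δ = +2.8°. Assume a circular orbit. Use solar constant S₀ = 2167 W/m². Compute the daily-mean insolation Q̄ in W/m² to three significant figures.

cos H₀ = −tan(+20.3°) tan(+2.800°) = -0.0181, H₀ = 1.5889 rad.
Bracket: H₀ sin φ sin δ + cos φ cos δ sin H₀ = 1.5889×0.34694×0.04885 + 0.93789×0.99881×0.99984 = 0.026929 + 0.936624 = 0.963553.
Q̄ = (S₀/π) × [bracket] = (2167/π) × 0.963553 = 664.6 W/m².

Q̄ ≈ 665 W/m²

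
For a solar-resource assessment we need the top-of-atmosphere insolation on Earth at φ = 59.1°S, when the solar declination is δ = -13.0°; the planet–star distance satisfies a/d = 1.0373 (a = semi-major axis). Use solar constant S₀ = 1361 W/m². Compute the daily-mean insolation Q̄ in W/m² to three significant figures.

cos H₀ = −tan(-59.1°) tan(-13.000°) = -0.3858, H₀ = 1.9668 rad.
Bracket: H₀ sin φ sin δ + cos φ cos δ sin H₀ = 1.9668×-0.85806×-0.22495 + 0.51354×0.97437×0.92260 = 0.379633 + 0.461649 = 0.841282.
Inverse-square distance factor (a/d)² = 1.0373² = 1.075991.
Q̄ = (S₀/π) × 1.075991 × [bracket] = (1361/π) × 1.075991 × 0.841282 = 392.2 W/m².

Q̄ ≈ 392 W/m²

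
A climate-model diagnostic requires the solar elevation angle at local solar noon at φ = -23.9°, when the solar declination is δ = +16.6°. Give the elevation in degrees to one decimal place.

At local noon the hour angle is zero, so the zenith angle equals |φ − δ| = |-23.9° − (+16.600°)| = 40.500°.
Elevation = 90° − 40.500° = 49.5°.

49.5°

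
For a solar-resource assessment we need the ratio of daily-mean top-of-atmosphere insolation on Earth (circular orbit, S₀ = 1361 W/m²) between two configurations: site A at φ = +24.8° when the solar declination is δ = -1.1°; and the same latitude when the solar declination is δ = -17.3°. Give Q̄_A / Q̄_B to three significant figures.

— Configuration A (φ=+24.8°):
cos H₀ = −tan(+24.8°) tan(-1.100°) = 0.0089, H₀ = 1.5619 rad.
Bracket: H₀ sin φ sin δ + cos φ cos δ sin H₀ = 1.5619×0.41945×-0.01920 + 0.90778×0.99982×0.99996 = -0.012579 + 0.907580 = 0.895001.
Q̄ = (S₀/π) × [bracket] = (1361/π) × 0.895001 = 387.73 W/m².
— Configuration B (φ=+24.8°):
cos H₀ = −tan(+24.8°) tan(-17.300°) = 0.1439, H₀ = 1.4264 rad.
Bracket: H₀ sin φ sin δ + cos φ cos δ sin H₀ = 1.4264×0.41945×-0.29737 + 0.90778×0.95476×0.98959 = -0.177918 + 0.857690 = 0.679772.
Q̄ = (S₀/π) × [bracket] = (1361/π) × 0.679772 = 294.49 W/m².
Ratio Q̄_A / Q̄_B = 387.73 / 294.49 = 1.317.

Q̄_A / Q̄_B ≈ 1.32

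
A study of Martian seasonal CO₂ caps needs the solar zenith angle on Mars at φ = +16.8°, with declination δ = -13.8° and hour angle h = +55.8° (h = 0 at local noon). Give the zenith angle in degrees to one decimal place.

θ_z = 63.0°

cos θ_z = sin φ sin δ + cos φ cos δ cos h = -0.068944 + 0.522561 = 0.453617.
θ_z = arccos(0.453617) = 63.0°.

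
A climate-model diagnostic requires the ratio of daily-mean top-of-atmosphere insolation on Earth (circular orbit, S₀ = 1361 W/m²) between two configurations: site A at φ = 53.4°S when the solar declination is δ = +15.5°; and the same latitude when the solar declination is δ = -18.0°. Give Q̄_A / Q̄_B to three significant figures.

Q̄_A / Q̄_B ≈ 0.275

— Configuration A (φ=-53.4°):
cos H₀ = −tan(-53.4°) tan(+15.500°) = 0.3734, H₀ = 1.1881 rad.
Bracket: H₀ sin φ sin δ + cos φ cos δ sin H₀ = 1.1881×-0.80282×0.26724 + 0.59622×0.96363×0.92766 = -0.254902 + 0.532974 = 0.278072.
Q̄ = (S₀/π) × [bracket] = (1361/π) × 0.278072 = 120.47 W/m².
— Configuration B (φ=-53.4°):
cos H₀ = −tan(-53.4°) tan(-18.000°) = -0.4375, H₀ = 2.0236 rad.
Bracket: H₀ sin φ sin δ + cos φ cos δ sin H₀ = 2.0236×-0.80282×-0.30902 + 0.59622×0.95106×0.89922 = 0.502030 + 0.509895 = 1.011925.
Q̄ = (S₀/π) × [bracket] = (1361/π) × 1.011925 = 438.39 W/m².
Ratio Q̄_A / Q̄_B = 120.47 / 438.39 = 0.2748.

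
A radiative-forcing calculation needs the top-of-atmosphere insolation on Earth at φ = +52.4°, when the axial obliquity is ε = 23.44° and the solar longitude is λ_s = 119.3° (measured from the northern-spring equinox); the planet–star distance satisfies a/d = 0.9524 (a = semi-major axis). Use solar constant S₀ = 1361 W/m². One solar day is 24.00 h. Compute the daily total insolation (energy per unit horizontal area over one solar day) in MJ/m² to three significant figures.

Solar declination: sin δ = sin ε · sin λ_s = sin 23.44° × sin 119.3° = 0.34690, so δ = +20.298°.
cos H₀ = −tan(+52.4°) tan(+20.298°) = -0.4803, H₀ = 2.0718 rad.
Bracket: H₀ sin φ sin δ + cos φ cos δ sin H₀ = 2.0718×0.79229×0.34690 + 0.61015×0.93790×0.87711 = 0.569425 + 0.501935 = 1.071360.
Inverse-square distance factor (a/d)² = 0.9524² = 0.907066.
Q̄ = (S₀/π) × 0.907066 × [bracket] = (1361/π) × 0.907066 × 1.071360 = 421.00 W/m².
Daily total = Q̄ × 24.00 h × 3600 s/h = 421.00 × 24.00 × 3600 / 10⁶ = 36.37 MJ/m².

36.4 MJ/m²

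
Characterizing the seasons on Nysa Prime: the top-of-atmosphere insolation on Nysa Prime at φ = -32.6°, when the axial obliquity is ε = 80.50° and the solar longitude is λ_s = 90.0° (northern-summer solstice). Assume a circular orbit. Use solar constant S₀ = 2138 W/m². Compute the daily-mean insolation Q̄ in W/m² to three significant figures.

Solar declination: sin δ = sin ε · sin λ_s = sin 80.50° × sin 90.0° = 0.98629, so δ = +80.500°.
cos H₀ = −tan(-32.6°) tan(+80.500°) = 3.8217 ≥ 1 ⇒ polar night, H₀ = 0 and Q̄ = 0.

Q̄ ≈ 0.00 W/m²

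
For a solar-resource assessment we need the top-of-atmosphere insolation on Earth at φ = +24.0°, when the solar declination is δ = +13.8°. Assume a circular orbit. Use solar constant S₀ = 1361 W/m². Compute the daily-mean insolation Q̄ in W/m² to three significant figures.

Q̄ ≈ 453 W/m²

cos H₀ = −tan(+24.0°) tan(+13.800°) = -0.1094, H₀ = 1.6804 rad.
Bracket: H₀ sin φ sin δ + cos φ cos δ sin H₀ = 1.6804×0.40674×0.23853 + 0.91355×0.97113×0.99400 = 0.163032 + 0.881853 = 1.044885.
Q̄ = (S₀/π) × [bracket] = (1361/π) × 1.044885 = 452.7 W/m².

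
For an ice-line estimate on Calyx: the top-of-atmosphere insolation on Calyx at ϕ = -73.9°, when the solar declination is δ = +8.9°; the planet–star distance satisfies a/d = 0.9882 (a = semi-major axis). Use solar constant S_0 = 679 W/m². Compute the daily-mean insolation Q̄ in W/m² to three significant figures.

Q̄ ≈ 17.3 W/m²

cos h₀ = −tan(-73.9°) tan(+8.900°) = 0.5425, h₀ = 0.9973 rad.
Bracket: h₀ sin ϕ sin δ + cos ϕ cos δ sin h₀ = 0.9973×-0.96078×0.15471 + 0.27731×0.98796×0.84003 = -0.148241 + 0.230144 = 0.081903.
Inverse-square distance factor (a/d)² = 0.9882² = 0.976539.
Q̄ = (S_0/π) × 0.976539 × [bracket] = (679/π) × 0.976539 × 0.081903 = 17.29 W/m².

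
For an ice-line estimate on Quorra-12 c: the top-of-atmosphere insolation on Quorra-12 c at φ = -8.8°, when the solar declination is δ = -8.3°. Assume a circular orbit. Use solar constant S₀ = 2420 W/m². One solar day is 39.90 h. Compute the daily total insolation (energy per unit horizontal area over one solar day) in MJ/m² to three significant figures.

112 MJ/m²

cos H₀ = −tan(-8.8°) tan(-8.300°) = -0.0226, H₀ = 1.5934 rad.
Bracket: H₀ sin φ sin δ + cos φ cos δ sin H₀ = 1.5934×-0.15299×-0.14436 + 0.98823×0.98953×0.99974 = 0.035191 + 0.977629 = 1.012820.
Q̄ = (S₀/π) × [bracket] = (2420/π) × 1.012820 = 780.19 W/m².
Daily total = Q̄ × 39.90 h × 3600 s/h = 780.19 × 39.90 × 3600 / 10⁶ = 112.1 MJ/m².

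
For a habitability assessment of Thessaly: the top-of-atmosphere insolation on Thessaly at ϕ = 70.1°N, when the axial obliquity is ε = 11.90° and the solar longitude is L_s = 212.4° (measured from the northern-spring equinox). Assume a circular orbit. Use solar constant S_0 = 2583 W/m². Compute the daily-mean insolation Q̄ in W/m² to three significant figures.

Q̄ ≈ 157 W/m²

Solar declination: sin δ = sin ε · sin L_s = sin 11.90° × sin 212.4° = -0.11049, so δ = -6.344°.
cos h₀ = −tan(+70.1°) tan(-6.344°) = 0.3071, h₀ = 1.2586 rad.
Bracket: h₀ sin ϕ sin δ + cos ϕ cos δ sin h₀ = 1.2586×0.94029×-0.11049 + 0.34038×0.99388×0.95168 = -0.130759 + 0.321950 = 0.191191.
Q̄ = (S_0/π) × [bracket] = (2583/π) × 0.191191 = 157.2 W/m².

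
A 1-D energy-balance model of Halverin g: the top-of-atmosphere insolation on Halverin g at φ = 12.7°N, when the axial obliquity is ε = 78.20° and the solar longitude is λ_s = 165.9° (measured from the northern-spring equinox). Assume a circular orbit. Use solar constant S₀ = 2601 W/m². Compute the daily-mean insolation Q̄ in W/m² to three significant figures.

Solar declination: sin δ = sin ε · sin λ_s = sin 78.20° × sin 165.9° = 0.23847, so δ = +13.796°.
cos H₀ = −tan(+12.7°) tan(+13.796°) = -0.0553, H₀ = 1.6262 rad.
Bracket: H₀ sin φ sin δ + cos φ cos δ sin H₀ = 1.6262×0.21985×0.23847 + 0.97553×0.97115×0.99847 = 0.085258 + 0.945936 = 1.031194.
Q̄ = (S₀/π) × [bracket] = (2601/π) × 1.031194 = 853.8 W/m².

Q̄ ≈ 854 W/m²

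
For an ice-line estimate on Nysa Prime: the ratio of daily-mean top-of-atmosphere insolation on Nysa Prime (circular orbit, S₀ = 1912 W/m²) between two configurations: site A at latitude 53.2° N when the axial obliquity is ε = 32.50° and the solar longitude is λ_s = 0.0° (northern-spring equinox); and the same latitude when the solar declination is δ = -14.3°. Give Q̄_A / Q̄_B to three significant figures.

Q̄_A / Q̄_B ≈ 1.97

— Configuration A (φ=+53.2°):
Solar declination: sin δ = sin ε · sin λ_s = sin 32.50° × sin 0.0° = 0.00000, so δ = +0.000°.
cos H₀ = −tan(+53.2°) tan(+0.000°) = -0.0000, H₀ = 1.5708 rad.
Bracket: H₀ sin φ sin δ + cos φ cos δ sin H₀ = 1.5708×0.80073×0.00000 + 0.59902×1.00000×1.00000 = 0.000000 + 0.599020 = 0.599020.
Q̄ = (S₀/π) × [bracket] = (1912/π) × 0.599020 = 364.57 W/m².
— Configuration B (φ=+53.2°):
cos H₀ = −tan(+53.2°) tan(-14.300°) = 0.3407, H₀ = 1.2231 rad.
Bracket: H₀ sin φ sin δ + cos φ cos δ sin H₀ = 1.2231×0.80073×-0.24700 + 0.59902×0.96902×0.94016 = -0.241905 + 0.545727 = 0.303822.
Q̄ = (S₀/π) × [bracket] = (1912/π) × 0.303822 = 184.91 W/m².
Ratio Q̄_A / Q̄_B = 364.57 / 184.91 = 1.972.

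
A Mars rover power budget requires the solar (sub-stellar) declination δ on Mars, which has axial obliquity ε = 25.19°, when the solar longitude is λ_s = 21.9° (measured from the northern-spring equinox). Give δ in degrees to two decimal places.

sin δ = sin ε · sin λ_s = sin 25.19° × sin 21.9° = 0.158752.
δ = arcsin(0.158752) = +9.13°.

δ = +9.13°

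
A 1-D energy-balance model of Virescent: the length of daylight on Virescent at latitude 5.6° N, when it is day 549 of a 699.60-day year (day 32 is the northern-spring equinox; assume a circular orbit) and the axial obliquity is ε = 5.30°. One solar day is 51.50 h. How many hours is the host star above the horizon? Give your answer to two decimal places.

25.60 h

Solar longitude: L_s = 360° × (549 − 32)/699.60 = 266.038°.
sin δ = sin 5.30° × sin 266.038° = -0.09215, so δ = -5.287°.
cos h₀ = −tan ϕ · tan δ = −tan(+5.6°) × tan(-5.287°) = 0.0091, so h₀ = 1.5617 rad = 89.48°.
Daylight = 2h₀/(2π) × 51.50 h = (1.5617/π) × 51.50 = 25.60 h.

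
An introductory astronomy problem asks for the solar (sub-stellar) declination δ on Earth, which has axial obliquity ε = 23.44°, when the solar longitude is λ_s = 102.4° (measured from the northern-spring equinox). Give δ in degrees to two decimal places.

sin δ = sin ε · sin λ_s = sin 23.44° × sin 102.4° = 0.388509.
δ = arcsin(0.388509) = +22.86°.

δ = +22.86°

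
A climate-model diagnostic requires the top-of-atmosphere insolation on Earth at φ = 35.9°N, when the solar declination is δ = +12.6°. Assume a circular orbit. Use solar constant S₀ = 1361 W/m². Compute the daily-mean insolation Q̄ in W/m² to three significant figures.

cos H₀ = −tan(+35.9°) tan(+12.600°) = -0.1618, H₀ = 1.7333 rad.
Bracket: H₀ sin φ sin δ + cos φ cos δ sin H₀ = 1.7333×0.58637×0.21814 + 0.81004×0.97592×0.98682 = 0.221708 + 0.780115 = 1.001823.
Q̄ = (S₀/π) × [bracket] = (1361/π) × 1.001823 = 434.0 W/m².

Q̄ ≈ 434 W/m²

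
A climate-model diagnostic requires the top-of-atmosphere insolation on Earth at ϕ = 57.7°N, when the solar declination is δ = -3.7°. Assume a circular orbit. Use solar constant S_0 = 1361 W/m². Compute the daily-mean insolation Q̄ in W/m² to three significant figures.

Q̄ ≈ 195 W/m²

cos h₀ = −tan(+57.7°) tan(-3.700°) = 0.1023, h₀ = 1.4683 rad.
Bracket: h₀ sin ϕ sin δ + cos ϕ cos δ sin h₀ = 1.4683×0.84526×-0.06453 + 0.53435×0.99792×0.99475 = -0.080088 + 0.530439 = 0.450351.
Q̄ = (S_0/π) × [bracket] = (1361/π) × 0.450351 = 195.1 W/m².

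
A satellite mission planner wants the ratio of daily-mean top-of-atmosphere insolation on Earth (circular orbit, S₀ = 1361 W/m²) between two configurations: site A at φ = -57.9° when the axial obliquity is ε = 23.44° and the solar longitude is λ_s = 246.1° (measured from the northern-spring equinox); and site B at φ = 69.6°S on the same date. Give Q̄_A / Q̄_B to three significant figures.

Q̄_A / Q̄_B ≈ 1.01

— Configuration A (φ=-57.9°):
Solar declination: sin δ = sin ε · sin λ_s = sin 23.44° × sin 246.1° = -0.36368, so δ = -21.326°.
cos H₀ = −tan(-57.9°) tan(-21.326°) = -0.6224, H₀ = 2.2426 rad.
Bracket: H₀ sin φ sin δ + cos φ cos δ sin H₀ = 2.2426×-0.84712×-0.36368 + 0.53140×0.93152×0.78272 = 0.690902 + 0.387454 = 1.078356.
Q̄ = (S₀/π) × [bracket] = (1361/π) × 1.078356 = 467.17 W/m².
— Configuration B (φ=-69.6°):
cos H₀ = −tan(-69.6°) tan(-21.326°) = -1.0498 ≤ −1 ⇒ polar day, H₀ = π.
Bracket: H₀ sin φ sin δ + cos φ cos δ sin H₀ = 3.1416×-0.93728×-0.36368 + 0.34857×0.93152×0.00000 = 1.070877 + 0.000000 = 1.070877.
Q̄ = (S₀/π) × [bracket] = (1361/π) × 1.070877 = 463.93 W/m².
Ratio Q̄_A / Q̄_B = 467.17 / 463.93 = 1.007.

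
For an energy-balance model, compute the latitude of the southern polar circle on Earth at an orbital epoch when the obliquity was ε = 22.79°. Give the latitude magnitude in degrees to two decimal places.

67.21°

The polar circle is the lowest latitude that experiences at least one full rotation of continuous darkness at the northern-summer solstice; it lies at |φ| = 90° − ε = 90° − 22.79° = 67.21°.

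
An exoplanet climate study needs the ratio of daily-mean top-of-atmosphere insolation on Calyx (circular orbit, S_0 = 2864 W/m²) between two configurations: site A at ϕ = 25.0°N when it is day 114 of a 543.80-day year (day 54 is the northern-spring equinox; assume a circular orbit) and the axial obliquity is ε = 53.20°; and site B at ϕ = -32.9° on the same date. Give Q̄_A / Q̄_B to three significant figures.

— Configuration A (ϕ=+25.0°):
Solar longitude: L_s = 360° × (114 − 54)/543.80 = 39.720°.
sin δ = sin 53.20° × sin 39.720° = 0.51170, so δ = +30.777°.
cos h₀ = −tan(+25.0°) tan(+30.777°) = -0.2777, h₀ = 1.8522 rad.
Bracket: h₀ sin ϕ sin δ + cos ϕ cos δ sin h₀ = 1.8522×0.42262×0.51170 + 0.90631×0.85916×0.96066 = 0.400547 + 0.748033 = 1.148580.
Q̄ = (S_0/π) × [bracket] = (2864/π) × 1.148580 = 1047.1 W/m².
— Configuration B (ϕ=-32.9°):
cos h₀ = −tan(-32.9°) tan(+30.777°) = 0.3853, h₀ = 1.1753 rad.
Bracket: h₀ sin ϕ sin δ + cos ϕ cos δ sin h₀ = 1.1753×-0.54317×0.51170 + 0.83962×0.85916×0.92279 = -0.326663 + 0.665671 = 0.339008.
Q̄ = (S_0/π) × [bracket] = (2864/π) × 0.339008 = 309.05 W/m².
Ratio Q̄_A / Q̄_B = 1047.1 / 309.05 = 3.388.

Q̄_A / Q̄_B ≈ 3.39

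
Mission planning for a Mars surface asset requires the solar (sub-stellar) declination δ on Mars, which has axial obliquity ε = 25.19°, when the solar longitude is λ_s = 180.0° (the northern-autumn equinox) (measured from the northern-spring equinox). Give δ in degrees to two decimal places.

sin δ = sin ε · sin λ_s = sin 25.19° × sin 180.0° = 0.000000.
δ = arcsin(0.000000) = +0.00°.

δ = +0.00°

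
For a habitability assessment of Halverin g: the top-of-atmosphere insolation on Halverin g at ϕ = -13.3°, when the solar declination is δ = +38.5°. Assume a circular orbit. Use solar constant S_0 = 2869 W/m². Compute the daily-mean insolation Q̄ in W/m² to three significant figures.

Q̄ ≈ 502 W/m²

cos h₀ = −tan(-13.3°) tan(+38.500°) = 0.1880, h₀ = 1.3816 rad.
Bracket: h₀ sin ϕ sin δ + cos ϕ cos δ sin h₀ = 1.3816×-0.23005×0.62251 + 0.97318×0.78261×0.98216 = -0.197857 + 0.748033 = 0.550176.
Q̄ = (S_0/π) × [bracket] = (2869/π) × 0.550176 = 502.4 W/m².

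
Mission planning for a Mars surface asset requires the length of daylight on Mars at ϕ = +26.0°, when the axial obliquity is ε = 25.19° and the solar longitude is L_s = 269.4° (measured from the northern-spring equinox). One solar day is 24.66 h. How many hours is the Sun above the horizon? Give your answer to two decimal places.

Solar declination: sin δ = sin ε · sin L_s = sin 25.19° × sin 269.4° = -0.42560, so δ = -25.189°.
cos h₀ = −tan ϕ · tan δ = −tan(+26.0°) × tan(-25.189°) = 0.2294, so h₀ = 1.3393 rad = 76.74°.
Daylight = 2h₀/(2π) × 24.66 h = (1.3393/π) × 24.66 = 10.51 h.

10.51 h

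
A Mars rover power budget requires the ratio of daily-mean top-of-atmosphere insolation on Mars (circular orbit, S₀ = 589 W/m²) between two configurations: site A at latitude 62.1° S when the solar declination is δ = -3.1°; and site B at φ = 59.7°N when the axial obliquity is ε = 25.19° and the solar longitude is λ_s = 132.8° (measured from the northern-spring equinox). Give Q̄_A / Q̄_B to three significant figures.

— Configuration A (φ=-62.1°):
cos H₀ = −tan(-62.1°) tan(-3.100°) = -0.1023, H₀ = 1.6733 rad.
Bracket: H₀ sin φ sin δ + cos φ cos δ sin H₀ = 1.6733×-0.88377×-0.05408 + 0.46793×0.99854×0.99475 = 0.079974 + 0.464794 = 0.544768.
Q̄ = (S₀/π) × [bracket] = (589/π) × 0.544768 = 102.14 W/m².
— Configuration B (φ=+59.7°):
Solar declination: sin δ = sin ε · sin λ_s = sin 25.19° × sin 132.8° = 0.31229, so δ = +18.197°.
cos H₀ = −tan(+59.7°) tan(+18.197°) = -0.5626, H₀ = 2.1683 rad.
Bracket: H₀ sin φ sin δ + cos φ cos δ sin H₀ = 2.1683×0.86340×0.31229 + 0.50453×0.94999×0.82676 = 0.584641 + 0.396265 = 0.980906.
Q̄ = (S₀/π) × [bracket] = (589/π) × 0.980906 = 183.90 W/m².
Ratio Q̄_A / Q̄_B = 102.14 / 183.90 = 0.5554.

Q̄_A / Q̄_B ≈ 0.555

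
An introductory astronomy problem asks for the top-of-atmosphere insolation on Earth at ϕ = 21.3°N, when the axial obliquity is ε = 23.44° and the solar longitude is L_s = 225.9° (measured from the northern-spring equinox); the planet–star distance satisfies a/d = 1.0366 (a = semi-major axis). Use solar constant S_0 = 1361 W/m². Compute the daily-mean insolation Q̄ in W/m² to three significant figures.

Q̄ ≈ 343 W/m²

Solar declination: sin δ = sin ε · sin L_s = sin 23.44° × sin 225.9° = -0.28566, so δ = -16.598°.
cos h₀ = −tan(+21.3°) tan(-16.598°) = 0.1162, h₀ = 1.4543 rad.
Bracket: h₀ sin ϕ sin δ + cos ϕ cos δ sin h₀ = 1.4543×0.36325×-0.28566 + 0.93169×0.95833×0.99322 = -0.150907 + 0.886813 = 0.735906.
Inverse-square distance factor (a/d)² = 1.0366² = 1.074540.
Q̄ = (S_0/π) × 1.074540 × [bracket] = (1361/π) × 1.074540 × 0.735906 = 342.6 W/m².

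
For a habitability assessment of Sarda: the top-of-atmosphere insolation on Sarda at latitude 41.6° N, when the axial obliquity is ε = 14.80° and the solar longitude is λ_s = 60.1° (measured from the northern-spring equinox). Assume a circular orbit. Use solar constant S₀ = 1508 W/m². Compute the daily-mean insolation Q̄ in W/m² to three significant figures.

Solar declination: sin δ = sin ε · sin λ_s = sin 14.80° × sin 60.1° = 0.22145, so δ = +12.794°.
cos H₀ = −tan(+41.6°) tan(+12.794°) = -0.2016, H₀ = 1.7738 rad.
Bracket: H₀ sin φ sin δ + cos φ cos δ sin H₀ = 1.7738×0.66393×0.22145 + 0.74780×0.97517×0.97947 = 0.260797 + 0.714261 = 0.975058.
Q̄ = (S₀/π) × [bracket] = (1508/π) × 0.975058 = 468.0 W/m².

Q̄ ≈ 468 W/m²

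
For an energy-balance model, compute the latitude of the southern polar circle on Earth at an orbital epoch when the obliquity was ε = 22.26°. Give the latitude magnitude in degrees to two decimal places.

67.74°

The polar circle is the lowest latitude that experiences at least one full rotation of continuous darkness at the northern-summer solstice; it lies at |φ| = 90° − ε = 90° − 22.26° = 67.74°.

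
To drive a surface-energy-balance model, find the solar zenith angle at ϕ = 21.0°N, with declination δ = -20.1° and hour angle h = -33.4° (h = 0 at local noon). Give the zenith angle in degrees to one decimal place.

θ_z = 52.5°

cos θ_z = sin ϕ sin δ + cos ϕ cos δ cos h = -0.123157 + 0.731928 = 0.608771.
θ_z = arccos(0.608771) = 52.5°.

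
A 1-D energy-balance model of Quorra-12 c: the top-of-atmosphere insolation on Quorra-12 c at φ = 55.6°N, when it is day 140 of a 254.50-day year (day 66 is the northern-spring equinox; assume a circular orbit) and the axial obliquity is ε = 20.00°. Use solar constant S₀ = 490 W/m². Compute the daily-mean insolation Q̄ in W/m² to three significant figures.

Q̄ ≈ 161 W/m²

Solar longitude: λ_s = 360° × (140 − 66)/254.50 = 104.676°.
sin δ = sin 20.00° × sin 104.676° = 0.33086, so δ = +19.321°.
cos H₀ = −tan(+55.6°) tan(+19.321°) = -0.5121, H₀ = 2.1084 rad.
Bracket: H₀ sin φ sin δ + cos φ cos δ sin H₀ = 2.1084×0.82511×0.33086 + 0.56497×0.94368×0.85896 = 0.575585 + 0.457955 = 1.033540.
Q̄ = (S₀/π) × [bracket] = (490/π) × 1.033540 = 161.2 W/m².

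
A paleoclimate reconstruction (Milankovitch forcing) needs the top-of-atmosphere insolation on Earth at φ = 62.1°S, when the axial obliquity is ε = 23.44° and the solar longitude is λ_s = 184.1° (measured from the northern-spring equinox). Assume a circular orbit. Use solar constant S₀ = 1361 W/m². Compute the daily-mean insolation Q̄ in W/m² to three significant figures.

Solar declination: sin δ = sin ε · sin λ_s = sin 23.44° × sin 184.1° = -0.02844, so δ = -1.630°.
cos H₀ = −tan(-62.1°) tan(-1.630°) = -0.0537, H₀ = 1.6246 rad.
Bracket: H₀ sin φ sin δ + cos φ cos δ sin H₀ = 1.6246×-0.88377×-0.02844 + 0.46793×0.99960×0.99856 = 0.040833 + 0.467069 = 0.507902.
Q̄ = (S₀/π) × [bracket] = (1361/π) × 0.507902 = 220.0 W/m².

Q̄ ≈ 220 W/m²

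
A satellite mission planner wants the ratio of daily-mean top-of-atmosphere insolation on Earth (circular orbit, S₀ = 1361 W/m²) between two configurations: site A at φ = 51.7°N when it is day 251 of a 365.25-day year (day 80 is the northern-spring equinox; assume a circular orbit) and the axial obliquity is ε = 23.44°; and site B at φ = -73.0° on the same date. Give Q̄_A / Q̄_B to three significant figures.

— Configuration A (φ=+51.7°):
Solar longitude: λ_s = 360° × (251 − 80)/365.25 = 168.542°.
sin δ = sin 23.44° × sin 168.542° = 0.07902, so δ = +4.532°.
cos H₀ = −tan(+51.7°) tan(+4.532°) = -0.1004, H₀ = 1.6713 rad.
Bracket: H₀ sin φ sin δ + cos φ cos δ sin H₀ = 1.6713×0.78478×0.07902 + 0.61978×0.99687×0.99495 = 0.103643 + 0.614720 = 0.718363.
Q̄ = (S₀/π) × [bracket] = (1361/π) × 0.718363 = 311.21 W/m².
— Configuration B (φ=-73.0°):
cos H₀ = −tan(-73.0°) tan(+4.532°) = 0.2593, H₀ = 1.3085 rad.
Bracket: H₀ sin φ sin δ + cos φ cos δ sin H₀ = 1.3085×-0.95630×0.07902 + 0.29237×0.99687×0.96580 = -0.098879 + 0.281487 = 0.182608.
Q̄ = (S₀/π) × [bracket] = (1361/π) × 0.182608 = 79.109 W/m².
Ratio Q̄_A / Q̄_B = 311.21 / 79.109 = 3.934.

Q̄_A / Q̄_B ≈ 3.93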